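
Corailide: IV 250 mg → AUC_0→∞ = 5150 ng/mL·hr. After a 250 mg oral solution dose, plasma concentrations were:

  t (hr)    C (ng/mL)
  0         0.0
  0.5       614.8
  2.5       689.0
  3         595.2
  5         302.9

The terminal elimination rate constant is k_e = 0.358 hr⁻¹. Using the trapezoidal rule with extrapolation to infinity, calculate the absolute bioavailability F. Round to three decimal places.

F = 0.684

Trapezoidal AUC_0→5 (oral solution):
  [0→0.5]: (0.0+614.8)/2 × 0.5 = 153.7
  [0.5→2.5]: (614.8+689.0)/2 × 2 = 1303.8
  [2.5→3]: (689.0+595.2)/2 × 0.5 = 321.05
  [3→5]: (595.2+302.9)/2 × 2 = 898.1
  Sum = 2676.65 ng/mL·hr
Tail: C_last/k_e = 302.9/0.358 = 846.089
AUC_0→∞ (oral solution) = 2676.65 + 846.089 = 3522.739 ng/mL·hr
F = (AUC_ev/D_ev)/(AUC_iv/D_iv) = (3522.739/250)/(5150/250) = 14.090956/20.6 = 0.6840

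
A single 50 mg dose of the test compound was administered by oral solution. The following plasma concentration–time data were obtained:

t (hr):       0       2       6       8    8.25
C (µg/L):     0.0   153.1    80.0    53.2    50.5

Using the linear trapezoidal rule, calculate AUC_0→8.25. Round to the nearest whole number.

Trapezoidal AUC_0→8.25:
  [0→2]: (0.0+153.1)/2 × 2 = 153.1
  [2→6]: (153.1+80.0)/2 × 4 = 466.2
  [6→8]: (80.0+53.2)/2 × 2 = 133.2
  [8→8.25]: (53.2+50.5)/2 × 0.25 = 12.9625
  Sum = 765.4625 µg/L·hr

AUC = 765 µg/L·hr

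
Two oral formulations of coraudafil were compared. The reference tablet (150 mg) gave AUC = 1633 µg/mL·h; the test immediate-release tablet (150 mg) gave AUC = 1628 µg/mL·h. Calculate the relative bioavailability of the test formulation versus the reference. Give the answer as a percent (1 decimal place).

F_rel = 99.7%

F_rel = (AUC_test/D_test) / (AUC_ref/D_ref)
      = (1628/150) / (1633/150)
      = 10.8533 / 10.8867 = 0.9969 = 99.69%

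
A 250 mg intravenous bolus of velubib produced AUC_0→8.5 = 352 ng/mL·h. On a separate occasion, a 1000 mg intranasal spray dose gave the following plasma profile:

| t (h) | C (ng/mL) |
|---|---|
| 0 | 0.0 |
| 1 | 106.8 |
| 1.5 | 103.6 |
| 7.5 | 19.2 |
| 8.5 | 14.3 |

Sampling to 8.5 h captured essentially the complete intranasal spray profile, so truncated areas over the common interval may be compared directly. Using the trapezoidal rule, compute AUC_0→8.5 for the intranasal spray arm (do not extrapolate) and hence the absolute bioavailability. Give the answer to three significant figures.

Trapezoidal AUC_0→8.5 (intranasal spray):
  [0→1]: (0.0+106.8)/2 × 1 = 53.4
  [1→1.5]: (106.8+103.6)/2 × 0.5 = 52.6
  [1.5→7.5]: (103.6+19.2)/2 × 6 = 368.4
  [7.5→8.5]: (19.2+14.3)/2 × 1 = 16.75
  Sum = 491.15 ng/mL·h
F = (AUC_ev/D_ev)/(AUC_iv/D_iv) = (491.15/1000)/(352/250) = 0.49115/1.408 = 0.3488

F = 0.349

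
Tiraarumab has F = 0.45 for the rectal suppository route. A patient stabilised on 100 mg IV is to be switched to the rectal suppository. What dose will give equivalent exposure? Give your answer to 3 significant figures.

D_rectal = 222 mg

For equal systemic exposure: F × D_ev = D_iv
D_ev = D_iv / F = 100 / 0.45 = 222.222 mg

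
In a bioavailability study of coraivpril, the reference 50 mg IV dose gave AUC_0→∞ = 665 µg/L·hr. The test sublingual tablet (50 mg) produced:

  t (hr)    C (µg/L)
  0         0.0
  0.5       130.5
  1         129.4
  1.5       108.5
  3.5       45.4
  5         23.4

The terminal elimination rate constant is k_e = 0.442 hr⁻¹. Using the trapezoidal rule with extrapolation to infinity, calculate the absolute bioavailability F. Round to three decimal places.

F = 0.625

Trapezoidal AUC_0→5 (sublingual tablet):
  [0→0.5]: (0.0+130.5)/2 × 0.5 = 32.625
  [0.5→1]: (130.5+129.4)/2 × 0.5 = 64.975
  [1→1.5]: (129.4+108.5)/2 × 0.5 = 59.475
  [1.5→3.5]: (108.5+45.4)/2 × 2 = 153.9
  [3.5→5]: (45.4+23.4)/2 × 1.5 = 51.6
  Sum = 362.575 µg/L·hr
Tail: C_last/k_e = 23.4/0.442 = 52.941
AUC_0→∞ (sublingual tablet) = 362.575 + 52.941 = 415.516 µg/L·hr
F = (AUC_ev/D_ev)/(AUC_iv/D_iv) = (415.516/50)/(665/50) = 8.31032/13.3 = 0.6248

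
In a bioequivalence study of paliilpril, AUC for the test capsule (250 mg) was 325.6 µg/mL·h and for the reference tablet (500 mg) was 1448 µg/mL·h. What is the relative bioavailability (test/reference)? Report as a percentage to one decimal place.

F_rel = 45.0%

F_rel = (AUC_test/D_test) / (AUC_ref/D_ref)
      = (325.6/250) / (1448/500)
      = 1.3024 / 2.896 = 0.4497 = 44.97%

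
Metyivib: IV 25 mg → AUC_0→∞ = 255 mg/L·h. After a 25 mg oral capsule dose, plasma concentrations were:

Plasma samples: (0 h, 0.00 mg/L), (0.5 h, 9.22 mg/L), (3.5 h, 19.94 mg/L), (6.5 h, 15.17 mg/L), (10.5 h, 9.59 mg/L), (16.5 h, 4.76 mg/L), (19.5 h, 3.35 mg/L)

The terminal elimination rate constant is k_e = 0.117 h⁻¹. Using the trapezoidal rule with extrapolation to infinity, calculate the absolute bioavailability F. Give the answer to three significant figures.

F = 0.910

Trapezoidal AUC_0→19.5 (oral capsule):
  [0→0.5]: (0.00+9.22)/2 × 0.5 = 2.305
  [0.5→3.5]: (9.22+19.94)/2 × 3 = 43.74
  [3.5→6.5]: (19.94+15.17)/2 × 3 = 52.665
  [6.5→10.5]: (15.17+9.59)/2 × 4 = 49.52
  [10.5→16.5]: (9.59+4.76)/2 × 6 = 43.05
  [16.5→19.5]: (4.76+3.35)/2 × 3 = 12.165
  Sum = 203.445 mg/L·h
Tail: C_last/k_e = 3.35/0.117 = 28.632
AUC_0→∞ (oral capsule) = 203.445 + 28.632 = 232.077 mg/L·h
F = (AUC_ev/D_ev)/(AUC_iv/D_iv) = (232.077/25)/(255/25) = 9.28308/10.2 = 0.9101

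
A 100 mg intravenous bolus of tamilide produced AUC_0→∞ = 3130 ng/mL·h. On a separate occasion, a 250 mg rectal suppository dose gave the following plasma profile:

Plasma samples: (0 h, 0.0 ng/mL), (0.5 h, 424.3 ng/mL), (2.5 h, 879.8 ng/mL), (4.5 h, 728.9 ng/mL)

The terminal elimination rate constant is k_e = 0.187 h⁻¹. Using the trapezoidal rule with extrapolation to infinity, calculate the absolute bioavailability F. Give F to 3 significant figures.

F = 0.884

Trapezoidal AUC_0→4.5 (rectal suppository):
  [0→0.5]: (0.0+424.3)/2 × 0.5 = 106.075
  [0.5→2.5]: (424.3+879.8)/2 × 2 = 1304.1
  [2.5→4.5]: (879.8+728.9)/2 × 2 = 1608.7
  Sum = 3018.875 ng/mL·h
Tail: C_last/k_e = 728.9/0.187 = 3897.861
AUC_0→∞ (rectal suppository) = 3018.875 + 3897.861 = 6916.736 ng/mL·h
F = (AUC_ev/D_ev)/(AUC_iv/D_iv) = (6916.736/250)/(3130/100) = 27.666944/31.3 = 0.8839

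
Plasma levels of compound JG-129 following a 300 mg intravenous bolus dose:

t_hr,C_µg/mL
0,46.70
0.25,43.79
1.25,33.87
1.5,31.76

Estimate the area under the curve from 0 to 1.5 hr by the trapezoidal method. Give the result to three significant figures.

AUC = 58.3 µg/mL·hr

Trapezoidal AUC_0→1.5:
  [0→0.25]: (46.70+43.79)/2 × 0.25 = 11.31125
  [0.25→1.25]: (43.79+33.87)/2 × 1 = 38.83
  [1.25→1.5]: (33.87+31.76)/2 × 0.25 = 8.20375
  Sum = 58.345 µg/mL·hr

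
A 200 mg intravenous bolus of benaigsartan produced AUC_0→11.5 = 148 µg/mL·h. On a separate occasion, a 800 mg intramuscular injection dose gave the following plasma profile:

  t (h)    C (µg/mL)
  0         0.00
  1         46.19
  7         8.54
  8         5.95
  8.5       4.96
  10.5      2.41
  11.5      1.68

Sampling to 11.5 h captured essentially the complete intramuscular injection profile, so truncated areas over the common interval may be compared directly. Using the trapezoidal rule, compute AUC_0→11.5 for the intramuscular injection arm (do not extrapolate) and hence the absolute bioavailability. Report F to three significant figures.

Trapezoidal AUC_0→11.5 (intramuscular injection):
  [0→1]: (0.00+46.19)/2 × 1 = 23.095
  [1→7]: (46.19+8.54)/2 × 6 = 164.19
  [7→8]: (8.54+5.95)/2 × 1 = 7.245
  [8→8.5]: (5.95+4.96)/2 × 0.5 = 2.7275
  [8.5→10.5]: (4.96+2.41)/2 × 2 = 7.37
  [10.5→11.5]: (2.41+1.68)/2 × 1 = 2.045
  Sum = 206.6725 µg/mL·h
F = (AUC_ev/D_ev)/(AUC_iv/D_iv) = (206.6725/800)/(148/200) = 0.258341/0.74 = 0.3491

F = 0.349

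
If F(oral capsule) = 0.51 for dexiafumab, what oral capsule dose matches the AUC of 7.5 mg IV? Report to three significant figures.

For equal systemic exposure: F × D_ev = D_iv
D_ev = D_iv / F = 7.5 / 0.51 = 14.7059 mg

D_oral = 14.7 mg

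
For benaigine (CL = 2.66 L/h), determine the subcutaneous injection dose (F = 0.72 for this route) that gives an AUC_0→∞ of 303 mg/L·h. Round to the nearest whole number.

Dose = CL × AUC_0→∞ / F
     = 2.66 × 303 / 0.72 = 1119.42 mg

Dose = 1119 mg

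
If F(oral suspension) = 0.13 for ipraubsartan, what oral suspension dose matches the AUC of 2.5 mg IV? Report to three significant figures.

D_oral = 19.2 mg

For equal systemic exposure: F × D_ev = D_iv
D_ev = D_iv / F = 2.5 / 0.13 = 19.2308 mg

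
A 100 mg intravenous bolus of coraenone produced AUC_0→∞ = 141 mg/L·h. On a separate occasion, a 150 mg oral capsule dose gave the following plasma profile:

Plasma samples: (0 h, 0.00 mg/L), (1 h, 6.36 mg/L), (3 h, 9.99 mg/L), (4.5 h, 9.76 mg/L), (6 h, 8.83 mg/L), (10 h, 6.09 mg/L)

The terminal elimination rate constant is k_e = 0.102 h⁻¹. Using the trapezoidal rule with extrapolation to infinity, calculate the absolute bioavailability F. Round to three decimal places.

F = 0.652

Trapezoidal AUC_0→10 (oral capsule):
  [0→1]: (0.00+6.36)/2 × 1 = 3.18
  [1→3]: (6.36+9.99)/2 × 2 = 16.35
  [3→4.5]: (9.99+9.76)/2 × 1.5 = 14.8125
  [4.5→6]: (9.76+8.83)/2 × 1.5 = 13.9425
  [6→10]: (8.83+6.09)/2 × 4 = 29.84
  Sum = 78.125 mg/L·h
Tail: C_last/k_e = 6.09/0.102 = 59.706
AUC_0→∞ (oral capsule) = 78.125 + 59.706 = 137.831 mg/L·h
F = (AUC_ev/D_ev)/(AUC_iv/D_iv) = (137.831/150)/(141/100) = 0.918873/1.41 = 0.6517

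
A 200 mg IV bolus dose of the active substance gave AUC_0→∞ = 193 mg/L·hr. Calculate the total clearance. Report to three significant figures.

CL = Dose_iv / AUC_0→∞
   = 200 / 193 = 1.03627 L/hr

CL = 1.04 L/hr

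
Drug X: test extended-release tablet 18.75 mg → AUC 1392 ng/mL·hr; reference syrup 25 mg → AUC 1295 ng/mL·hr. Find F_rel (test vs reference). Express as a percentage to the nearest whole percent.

F_rel = (AUC_test/D_test) / (AUC_ref/D_ref)
      = (1392/18.75) / (1295/25)
      = 74.24 / 51.8 = 1.4332 = 143.32%

F_rel = 143%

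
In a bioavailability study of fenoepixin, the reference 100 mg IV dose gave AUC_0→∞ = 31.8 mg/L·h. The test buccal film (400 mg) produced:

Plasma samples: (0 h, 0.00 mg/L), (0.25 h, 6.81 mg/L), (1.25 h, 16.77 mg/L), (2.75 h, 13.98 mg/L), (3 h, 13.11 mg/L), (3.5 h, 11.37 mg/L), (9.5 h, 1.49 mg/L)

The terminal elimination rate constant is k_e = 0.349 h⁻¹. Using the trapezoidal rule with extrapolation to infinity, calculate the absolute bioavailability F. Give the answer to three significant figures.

Trapezoidal AUC_0→9.5 (buccal film):
  [0→0.25]: (0.00+6.81)/2 × 0.25 = 0.85125
  [0.25→1.25]: (6.81+16.77)/2 × 1 = 11.79
  [1.25→2.75]: (16.77+13.98)/2 × 1.5 = 23.0625
  [2.75→3]: (13.98+13.11)/2 × 0.25 = 3.38625
  [3→3.5]: (13.11+11.37)/2 × 0.5 = 6.12
  [3.5→9.5]: (11.37+1.49)/2 × 6 = 38.58
  Sum = 83.79 mg/L·h
Tail: C_last/k_e = 1.49/0.349 = 4.269
AUC_0→∞ (buccal film) = 83.79 + 4.269 = 88.059 mg/L·h
F = (AUC_ev/D_ev)/(AUC_iv/D_iv) = (88.059/400)/(31.8/100) = 0.2201475/0.318 = 0.6923

F = 0.692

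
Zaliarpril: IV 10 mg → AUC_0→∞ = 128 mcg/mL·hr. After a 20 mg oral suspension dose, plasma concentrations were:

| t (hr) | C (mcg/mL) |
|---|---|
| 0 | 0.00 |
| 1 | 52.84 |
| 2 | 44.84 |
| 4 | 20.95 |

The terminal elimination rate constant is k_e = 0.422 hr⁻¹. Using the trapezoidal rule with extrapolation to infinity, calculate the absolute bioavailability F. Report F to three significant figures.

F = 0.745

Trapezoidal AUC_0→4 (oral suspension):
  [0→1]: (0.00+52.84)/2 × 1 = 26.42
  [1→2]: (52.84+44.84)/2 × 1 = 48.84
  [2→4]: (44.84+20.95)/2 × 2 = 65.79
  Sum = 141.05 mcg/mL·hr
Tail: C_last/k_e = 20.95/0.422 = 49.645
AUC_0→∞ (oral suspension) = 141.05 + 49.645 = 190.695 mcg/mL·hr
F = (AUC_ev/D_ev)/(AUC_iv/D_iv) = (190.695/20)/(128/10) = 9.53475/12.8 = 0.7449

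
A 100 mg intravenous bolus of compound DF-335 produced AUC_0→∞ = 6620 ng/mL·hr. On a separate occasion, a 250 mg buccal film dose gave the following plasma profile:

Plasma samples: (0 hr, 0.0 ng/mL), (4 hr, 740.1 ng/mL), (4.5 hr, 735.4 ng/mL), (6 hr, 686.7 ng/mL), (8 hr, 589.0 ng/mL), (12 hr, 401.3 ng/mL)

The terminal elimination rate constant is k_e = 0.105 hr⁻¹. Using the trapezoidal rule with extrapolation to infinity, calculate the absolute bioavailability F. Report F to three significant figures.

Trapezoidal AUC_0→12 (buccal film):
  [0→4]: (0.0+740.1)/2 × 4 = 1480.2
  [4→4.5]: (740.1+735.4)/2 × 0.5 = 368.875
  [4.5→6]: (735.4+686.7)/2 × 1.5 = 1066.575
  [6→8]: (686.7+589.0)/2 × 2 = 1275.7
  [8→12]: (589.0+401.3)/2 × 4 = 1980.6
  Sum = 6171.95 ng/mL·hr
Tail: C_last/k_e = 401.3/0.105 = 3821.905
AUC_0→∞ (buccal film) = 6171.95 + 3821.905 = 9993.855 ng/mL·hr
F = (AUC_ev/D_ev)/(AUC_iv/D_iv) = (9993.855/250)/(6620/100) = 39.97542/66.2 = 0.6039

F = 0.604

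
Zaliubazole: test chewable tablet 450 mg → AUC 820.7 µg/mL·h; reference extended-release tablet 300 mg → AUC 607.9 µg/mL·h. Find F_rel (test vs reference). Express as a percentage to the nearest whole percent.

F_rel = 90%

F_rel = (AUC_test/D_test) / (AUC_ref/D_ref)
      = (820.7/450) / (607.9/300)
      = 1.82378 / 2.02633 = 0.9000 = 90.00%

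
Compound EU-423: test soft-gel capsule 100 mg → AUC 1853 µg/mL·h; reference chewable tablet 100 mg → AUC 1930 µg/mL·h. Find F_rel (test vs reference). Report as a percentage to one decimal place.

F_rel = 96.0%

F_rel = (AUC_test/D_test) / (AUC_ref/D_ref)
      = (1853/100) / (1930/100)
      = 18.53 / 19.3 = 0.9601 = 96.01%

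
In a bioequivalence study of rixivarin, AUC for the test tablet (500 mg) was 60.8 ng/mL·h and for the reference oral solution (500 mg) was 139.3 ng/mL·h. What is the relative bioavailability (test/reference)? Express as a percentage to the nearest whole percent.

F_rel = (AUC_test/D_test) / (AUC_ref/D_ref)
      = (60.8/500) / (139.3/500)
      = 0.1216 / 0.2786 = 0.4365 = 43.65%

F_rel = 44%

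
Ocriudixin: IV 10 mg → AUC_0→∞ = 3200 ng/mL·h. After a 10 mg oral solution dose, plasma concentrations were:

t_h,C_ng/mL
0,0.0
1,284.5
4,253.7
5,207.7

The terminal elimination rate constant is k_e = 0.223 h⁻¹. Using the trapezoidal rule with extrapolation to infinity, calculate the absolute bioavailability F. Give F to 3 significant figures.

Trapezoidal AUC_0→5 (oral solution):
  [0→1]: (0.0+284.5)/2 × 1 = 142.25
  [1→4]: (284.5+253.7)/2 × 3 = 807.3
  [4→5]: (253.7+207.7)/2 × 1 = 230.7
  Sum = 1180.25 ng/mL·h
Tail: C_last/k_e = 207.7/0.223 = 931.390
AUC_0→∞ (oral solution) = 1180.25 + 931.390 = 2111.64 ng/mL·h
F = (AUC_ev/D_ev)/(AUC_iv/D_iv) = (2111.64/10)/(3200/10) = 211.164/320 = 0.6599

F = 0.660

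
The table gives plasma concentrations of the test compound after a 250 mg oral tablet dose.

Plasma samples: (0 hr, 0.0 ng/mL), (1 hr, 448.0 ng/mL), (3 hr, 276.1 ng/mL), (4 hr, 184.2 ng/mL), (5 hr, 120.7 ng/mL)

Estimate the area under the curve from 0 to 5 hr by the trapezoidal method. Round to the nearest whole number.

AUC = 1331 ng/mL·hr

Trapezoidal AUC_0→5:
  [0→1]: (0.0+448.0)/2 × 1 = 224.0
  [1→3]: (448.0+276.1)/2 × 2 = 724.1
  [3→4]: (276.1+184.2)/2 × 1 = 230.15
  [4→5]: (184.2+120.7)/2 × 1 = 152.45
  Sum = 1330.7 ng/mL·hr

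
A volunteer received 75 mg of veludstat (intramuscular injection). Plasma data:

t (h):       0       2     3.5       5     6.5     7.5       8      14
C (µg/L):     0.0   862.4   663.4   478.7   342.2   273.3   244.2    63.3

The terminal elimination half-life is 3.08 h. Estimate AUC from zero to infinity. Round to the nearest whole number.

Trapezoidal AUC_0→14:
  [0→2]: (0.0+862.4)/2 × 2 = 862.4
  [2→3.5]: (862.4+663.4)/2 × 1.5 = 1144.35
  [3.5→5]: (663.4+478.7)/2 × 1.5 = 856.575
  [5→6.5]: (478.7+342.2)/2 × 1.5 = 615.675
  [6.5→7.5]: (342.2+273.3)/2 × 1 = 307.75
  [7.5→8]: (273.3+244.2)/2 × 0.5 = 129.375
  [8→14]: (244.2+63.3)/2 × 6 = 922.5
  Sum = 4838.625 µg/L·h
k_e = ln2 / t½ = 0.693147 / 3.08 = 0.2250 h^-1
Extrapolated tail: C_last / k_e = 63.3 / 0.225 = 281.333
AUC_0→∞ = 4838.625 + 281.333 = 5119.958 µg/L·h

AUC = 5120 µg/L·h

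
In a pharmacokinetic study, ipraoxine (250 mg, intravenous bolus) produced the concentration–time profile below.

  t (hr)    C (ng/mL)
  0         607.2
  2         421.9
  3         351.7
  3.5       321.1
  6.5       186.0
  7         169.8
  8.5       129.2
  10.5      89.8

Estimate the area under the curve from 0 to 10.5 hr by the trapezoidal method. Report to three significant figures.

AUC = 2880 ng/mL·hr

Trapezoidal AUC_0→10.5:
  [0→2]: (607.2+421.9)/2 × 2 = 1029.1
  [2→3]: (421.9+351.7)/2 × 1 = 386.8
  [3→3.5]: (351.7+321.1)/2 × 0.5 = 168.2
  [3.5→6.5]: (321.1+186.0)/2 × 3 = 760.65
  [6.5→7]: (186.0+169.8)/2 × 0.5 = 88.95
  [7→8.5]: (169.8+129.2)/2 × 1.5 = 224.25
  [8.5→10.5]: (129.2+89.8)/2 × 2 = 219.0
  Sum = 2876.95 ng/mL·hr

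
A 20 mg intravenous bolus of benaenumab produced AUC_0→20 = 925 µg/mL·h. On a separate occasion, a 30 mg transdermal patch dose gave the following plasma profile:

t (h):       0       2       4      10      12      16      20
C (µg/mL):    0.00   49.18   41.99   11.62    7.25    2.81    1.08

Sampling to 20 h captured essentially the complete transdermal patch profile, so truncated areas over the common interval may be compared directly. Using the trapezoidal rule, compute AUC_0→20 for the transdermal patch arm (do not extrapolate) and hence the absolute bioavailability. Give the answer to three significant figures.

Trapezoidal AUC_0→20 (transdermal patch):
  [0→2]: (0.00+49.18)/2 × 2 = 49.18
  [2→4]: (49.18+41.99)/2 × 2 = 91.17
  [4→10]: (41.99+11.62)/2 × 6 = 160.83
  [10→12]: (11.62+7.25)/2 × 2 = 18.87
  [12→16]: (7.25+2.81)/2 × 4 = 20.12
  [16→20]: (2.81+1.08)/2 × 4 = 7.78
  Sum = 347.95 µg/mL·h
F = (AUC_ev/D_ev)/(AUC_iv/D_iv) = (347.95/30)/(925/20) = 11.5983/46.25 = 0.2508

F = 0.251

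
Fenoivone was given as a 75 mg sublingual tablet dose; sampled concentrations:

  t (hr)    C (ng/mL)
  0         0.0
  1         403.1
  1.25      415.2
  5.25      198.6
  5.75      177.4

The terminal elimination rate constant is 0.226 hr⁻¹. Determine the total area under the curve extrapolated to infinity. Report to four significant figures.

AUC = 2410 ng/mL·hr

Trapezoidal AUC_0→5.75:
  [0→1]: (0.0+403.1)/2 × 1 = 201.55
  [1→1.25]: (403.1+415.2)/2 × 0.25 = 102.2875
  [1.25→5.25]: (415.2+198.6)/2 × 4 = 1227.6
  [5.25→5.75]: (198.6+177.4)/2 × 0.5 = 94.0
  Sum = 1625.4375 ng/mL·hr
Extrapolated tail: C_last / k_e = 177.4 / 0.226 = 784.956
AUC_0→∞ = 1625.4375 + 784.956 = 2410.3935 ng/mL·hr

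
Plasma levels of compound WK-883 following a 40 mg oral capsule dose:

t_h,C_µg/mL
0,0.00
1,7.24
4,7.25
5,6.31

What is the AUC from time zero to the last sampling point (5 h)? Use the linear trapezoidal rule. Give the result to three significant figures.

AUC = 32.1 µg/mL·h

Trapezoidal AUC_0→5:
  [0→1]: (0.00+7.24)/2 × 1 = 3.62
  [1→4]: (7.24+7.25)/2 × 3 = 21.735
  [4→5]: (7.25+6.31)/2 × 1 = 6.78
  Sum = 32.135 µg/mL·h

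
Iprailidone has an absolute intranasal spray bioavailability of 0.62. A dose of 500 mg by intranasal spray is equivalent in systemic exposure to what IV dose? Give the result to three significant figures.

D_iv = 310 mg

Systemic exposure from an extravascular dose = F × D_ev, so the equivalent IV dose is F × D_ev.
D_iv = F × D_ev = 0.62 × 500 = 310 mg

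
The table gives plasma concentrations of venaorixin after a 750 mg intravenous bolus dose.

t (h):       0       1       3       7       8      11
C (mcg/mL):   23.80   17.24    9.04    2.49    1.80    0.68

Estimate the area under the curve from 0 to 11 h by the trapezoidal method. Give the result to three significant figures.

AUC = 75.7 mcg/mL·h

Trapezoidal AUC_0→11:
  [0→1]: (23.80+17.24)/2 × 1 = 20.52
  [1→3]: (17.24+9.04)/2 × 2 = 26.28
  [3→7]: (9.04+2.49)/2 × 4 = 23.06
  [7→8]: (2.49+1.80)/2 × 1 = 2.145
  [8→11]: (1.80+0.68)/2 × 3 = 3.72
  Sum = 75.725 mcg/mL·h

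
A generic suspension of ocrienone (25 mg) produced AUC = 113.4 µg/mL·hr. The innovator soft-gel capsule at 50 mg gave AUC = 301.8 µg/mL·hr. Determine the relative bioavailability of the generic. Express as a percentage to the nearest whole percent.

F_rel = 75%

F_rel = (AUC_test/D_test) / (AUC_ref/D_ref)
      = (113.4/25) / (301.8/50)
      = 4.536 / 6.036 = 0.7515 = 75.15%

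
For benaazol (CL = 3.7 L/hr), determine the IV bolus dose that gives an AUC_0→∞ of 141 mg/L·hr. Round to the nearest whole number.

Dose = 522 mg

Dose_iv = CL × AUC_0→∞
     = 3.7 × 141 = 521.7 mg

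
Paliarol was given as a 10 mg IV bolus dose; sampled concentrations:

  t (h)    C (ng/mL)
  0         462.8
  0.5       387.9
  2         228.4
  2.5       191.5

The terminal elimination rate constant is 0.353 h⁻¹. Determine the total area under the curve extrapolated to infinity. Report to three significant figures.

Trapezoidal AUC_0→2.5:
  [0→0.5]: (462.8+387.9)/2 × 0.5 = 212.675
  [0.5→2]: (387.9+228.4)/2 × 1.5 = 462.225
  [2→2.5]: (228.4+191.5)/2 × 0.5 = 104.975
  Sum = 779.875 ng/mL·h
Extrapolated tail: C_last / k_e = 191.5 / 0.353 = 542.493
AUC_0→∞ = 779.875 + 542.493 = 1322.368 ng/mL·h

AUC = 1320 ng/mL·h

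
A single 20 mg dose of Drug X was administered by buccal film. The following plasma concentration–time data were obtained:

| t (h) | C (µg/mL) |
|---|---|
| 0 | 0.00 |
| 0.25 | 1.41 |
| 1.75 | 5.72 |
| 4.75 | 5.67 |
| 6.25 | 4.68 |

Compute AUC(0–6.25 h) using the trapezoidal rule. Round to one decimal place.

Trapezoidal AUC_0→6.25:
  [0→0.25]: (0.00+1.41)/2 × 0.25 = 0.17625
  [0.25→1.75]: (1.41+5.72)/2 × 1.5 = 5.3475
  [1.75→4.75]: (5.72+5.67)/2 × 3 = 17.085
  [4.75→6.25]: (5.67+4.68)/2 × 1.5 = 7.7625
  Sum = 30.37125 µg/mL·h

AUC = 30.4 µg/mL·h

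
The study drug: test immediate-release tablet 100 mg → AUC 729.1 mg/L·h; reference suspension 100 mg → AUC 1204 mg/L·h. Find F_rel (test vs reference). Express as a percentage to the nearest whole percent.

F_rel = (AUC_test/D_test) / (AUC_ref/D_ref)
      = (729.1/100) / (1204/100)
      = 7.291 / 12.04 = 0.6056 = 60.56%

F_rel = 61%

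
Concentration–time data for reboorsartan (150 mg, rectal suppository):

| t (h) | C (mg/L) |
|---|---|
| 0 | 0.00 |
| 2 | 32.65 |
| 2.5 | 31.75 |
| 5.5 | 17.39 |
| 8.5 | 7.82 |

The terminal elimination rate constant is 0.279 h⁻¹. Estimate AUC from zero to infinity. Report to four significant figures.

Trapezoidal AUC_0→8.5:
  [0→2]: (0.00+32.65)/2 × 2 = 32.65
  [2→2.5]: (32.65+31.75)/2 × 0.5 = 16.1
  [2.5→5.5]: (31.75+17.39)/2 × 3 = 73.71
  [5.5→8.5]: (17.39+7.82)/2 × 3 = 37.815
  Sum = 160.275 mg/L·h
Extrapolated tail: C_last / k_e = 7.82 / 0.279 = 28.029
AUC_0→∞ = 160.275 + 28.029 = 188.304 mg/L·h

AUC = 188.3 mg/L·h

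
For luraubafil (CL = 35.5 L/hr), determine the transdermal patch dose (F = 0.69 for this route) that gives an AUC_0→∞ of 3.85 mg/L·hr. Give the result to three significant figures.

Dose = CL × AUC_0→∞ / F
     = 35.5 × 3.85 / 0.69 = 198.08 mg

Dose = 198 mg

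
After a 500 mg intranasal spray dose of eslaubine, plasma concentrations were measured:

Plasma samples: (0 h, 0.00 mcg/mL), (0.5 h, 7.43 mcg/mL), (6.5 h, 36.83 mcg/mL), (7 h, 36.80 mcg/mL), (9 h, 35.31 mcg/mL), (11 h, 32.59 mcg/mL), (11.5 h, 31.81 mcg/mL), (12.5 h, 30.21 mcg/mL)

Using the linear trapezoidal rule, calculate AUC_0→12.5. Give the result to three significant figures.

Trapezoidal AUC_0→12.5:
  [0→0.5]: (0.00+7.43)/2 × 0.5 = 1.8575
  [0.5→6.5]: (7.43+36.83)/2 × 6 = 132.78
  [6.5→7]: (36.83+36.80)/2 × 0.5 = 18.4075
  [7→9]: (36.80+35.31)/2 × 2 = 72.11
  [9→11]: (35.31+32.59)/2 × 2 = 67.9
  [11→11.5]: (32.59+31.81)/2 × 0.5 = 16.1
  [11.5→12.5]: (31.81+30.21)/2 × 1 = 31.01
  Sum = 340.165 mcg/mL·h

AUC = 340 mcg/mL·h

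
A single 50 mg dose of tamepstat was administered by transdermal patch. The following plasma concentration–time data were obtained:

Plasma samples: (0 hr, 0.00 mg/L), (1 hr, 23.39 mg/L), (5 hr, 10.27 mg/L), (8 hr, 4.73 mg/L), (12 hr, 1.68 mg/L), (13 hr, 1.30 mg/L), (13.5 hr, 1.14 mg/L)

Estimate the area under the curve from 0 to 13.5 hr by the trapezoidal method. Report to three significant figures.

Trapezoidal AUC_0→13.5:
  [0→1]: (0.00+23.39)/2 × 1 = 11.695
  [1→5]: (23.39+10.27)/2 × 4 = 67.32
  [5→8]: (10.27+4.73)/2 × 3 = 22.5
  [8→12]: (4.73+1.68)/2 × 4 = 12.82
  [12→13]: (1.68+1.30)/2 × 1 = 1.49
  [13→13.5]: (1.30+1.14)/2 × 0.5 = 0.61
  Sum = 116.435 mg/L·hr

AUC = 116 mg/L·hr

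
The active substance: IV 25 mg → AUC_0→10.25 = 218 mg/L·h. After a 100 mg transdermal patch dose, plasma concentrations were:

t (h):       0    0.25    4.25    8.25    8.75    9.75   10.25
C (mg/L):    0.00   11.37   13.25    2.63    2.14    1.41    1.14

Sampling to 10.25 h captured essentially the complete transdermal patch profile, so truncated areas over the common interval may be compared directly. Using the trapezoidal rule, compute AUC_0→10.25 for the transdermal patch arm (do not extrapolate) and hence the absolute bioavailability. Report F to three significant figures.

F = 0.0987

Trapezoidal AUC_0→10.25 (transdermal patch):
  [0→0.25]: (0.00+11.37)/2 × 0.25 = 1.42125
  [0.25→4.25]: (11.37+13.25)/2 × 4 = 49.24
  [4.25→8.25]: (13.25+2.63)/2 × 4 = 31.76
  [8.25→8.75]: (2.63+2.14)/2 × 0.5 = 1.1925
  [8.75→9.75]: (2.14+1.41)/2 × 1 = 1.775
  [9.75→10.25]: (1.41+1.14)/2 × 0.5 = 0.6375
  Sum = 86.02625 mg/L·h
F = (AUC_ev/D_ev)/(AUC_iv/D_iv) = (86.02625/100)/(218/25) = 0.8602625/8.72 = 0.0987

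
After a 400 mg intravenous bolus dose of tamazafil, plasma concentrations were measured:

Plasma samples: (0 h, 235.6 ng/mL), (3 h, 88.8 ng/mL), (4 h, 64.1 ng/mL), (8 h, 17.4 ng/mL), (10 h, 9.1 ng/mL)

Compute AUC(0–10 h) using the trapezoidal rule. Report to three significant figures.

Trapezoidal AUC_0→10:
  [0→3]: (235.6+88.8)/2 × 3 = 486.6
  [3→4]: (88.8+64.1)/2 × 1 = 76.45
  [4→8]: (64.1+17.4)/2 × 4 = 163.0
  [8→10]: (17.4+9.1)/2 × 2 = 26.5
  Sum = 752.55 ng/mL·h

AUC = 753 ng/mL·h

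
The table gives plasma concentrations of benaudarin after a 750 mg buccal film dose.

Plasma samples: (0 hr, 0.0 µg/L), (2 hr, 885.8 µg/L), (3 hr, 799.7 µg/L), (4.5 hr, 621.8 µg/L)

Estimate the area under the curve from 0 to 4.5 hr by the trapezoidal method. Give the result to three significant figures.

AUC = 2790 µg/L·hr

Trapezoidal AUC_0→4.5:
  [0→2]: (0.0+885.8)/2 × 2 = 885.8
  [2→3]: (885.8+799.7)/2 × 1 = 842.75
  [3→4.5]: (799.7+621.8)/2 × 1.5 = 1066.125
  Sum = 2794.675 µg/L·hr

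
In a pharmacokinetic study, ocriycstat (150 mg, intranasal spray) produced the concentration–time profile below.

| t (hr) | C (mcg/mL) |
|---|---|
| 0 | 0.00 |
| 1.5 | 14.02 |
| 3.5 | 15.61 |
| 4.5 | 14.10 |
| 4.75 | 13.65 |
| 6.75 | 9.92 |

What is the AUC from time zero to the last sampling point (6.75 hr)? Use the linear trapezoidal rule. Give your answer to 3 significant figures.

AUC = 82.0 mcg/mL·hr

Trapezoidal AUC_0→6.75:
  [0→1.5]: (0.00+14.02)/2 × 1.5 = 10.515
  [1.5→3.5]: (14.02+15.61)/2 × 2 = 29.63
  [3.5→4.5]: (15.61+14.10)/2 × 1 = 14.855
  [4.5→4.75]: (14.10+13.65)/2 × 0.25 = 3.46875
  [4.75→6.75]: (13.65+9.92)/2 × 2 = 23.57
  Sum = 82.03875 mcg/mL·hr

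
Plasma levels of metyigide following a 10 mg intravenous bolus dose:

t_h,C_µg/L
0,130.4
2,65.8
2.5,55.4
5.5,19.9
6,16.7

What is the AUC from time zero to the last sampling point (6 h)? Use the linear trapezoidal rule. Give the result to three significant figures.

Trapezoidal AUC_0→6:
  [0→2]: (130.4+65.8)/2 × 2 = 196.2
  [2→2.5]: (65.8+55.4)/2 × 0.5 = 30.3
  [2.5→5.5]: (55.4+19.9)/2 × 3 = 112.95
  [5.5→6]: (19.9+16.7)/2 × 0.5 = 9.15
  Sum = 348.6 µg/L·h

AUC = 349 µg/L·h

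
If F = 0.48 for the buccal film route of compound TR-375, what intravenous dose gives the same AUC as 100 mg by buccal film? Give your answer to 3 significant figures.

Systemic exposure from an extravascular dose = F × D_ev, so the equivalent IV dose is F × D_ev.
D_iv = F × D_ev = 0.48 × 100 = 48 mg

D_iv = 48.0 mg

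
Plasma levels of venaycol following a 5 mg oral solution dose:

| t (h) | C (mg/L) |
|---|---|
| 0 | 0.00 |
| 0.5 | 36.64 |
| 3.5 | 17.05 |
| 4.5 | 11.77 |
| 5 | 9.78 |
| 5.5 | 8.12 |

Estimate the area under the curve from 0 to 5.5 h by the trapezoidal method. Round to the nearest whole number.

Trapezoidal AUC_0→5.5:
  [0→0.5]: (0.00+36.64)/2 × 0.5 = 9.16
  [0.5→3.5]: (36.64+17.05)/2 × 3 = 80.535
  [3.5→4.5]: (17.05+11.77)/2 × 1 = 14.41
  [4.5→5]: (11.77+9.78)/2 × 0.5 = 5.3875
  [5→5.5]: (9.78+8.12)/2 × 0.5 = 4.475
  Sum = 113.9675 mg/L·h

AUC = 114 mg/L·h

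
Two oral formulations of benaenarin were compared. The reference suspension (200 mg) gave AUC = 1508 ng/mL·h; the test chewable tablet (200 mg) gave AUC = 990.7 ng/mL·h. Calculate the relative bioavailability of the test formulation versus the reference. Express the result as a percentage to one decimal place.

F_rel = (AUC_test/D_test) / (AUC_ref/D_ref)
      = (990.7/200) / (1508/200)
      = 4.9535 / 7.54 = 0.6570 = 65.70%

F_rel = 65.7%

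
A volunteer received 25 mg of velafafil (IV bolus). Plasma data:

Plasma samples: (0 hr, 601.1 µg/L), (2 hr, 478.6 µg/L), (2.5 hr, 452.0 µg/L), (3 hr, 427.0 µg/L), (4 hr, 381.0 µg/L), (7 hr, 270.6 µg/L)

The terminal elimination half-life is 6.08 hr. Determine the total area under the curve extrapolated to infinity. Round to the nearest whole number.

Trapezoidal AUC_0→7:
  [0→2]: (601.1+478.6)/2 × 2 = 1079.7
  [2→2.5]: (478.6+452.0)/2 × 0.5 = 232.65
  [2.5→3]: (452.0+427.0)/2 × 0.5 = 219.75
  [3→4]: (427.0+381.0)/2 × 1 = 404.0
  [4→7]: (381.0+270.6)/2 × 3 = 977.4
  Sum = 2913.5 µg/L·hr
k_e = ln2 / t½ = 0.693147 / 6.08 = 0.1140 hr^-1
Extrapolated tail: C_last / k_e = 270.6 / 0.114 = 2373.684
AUC_0→∞ = 2913.5 + 2373.684 = 5287.184 µg/L·hr

AUC = 5287 µg/L·hr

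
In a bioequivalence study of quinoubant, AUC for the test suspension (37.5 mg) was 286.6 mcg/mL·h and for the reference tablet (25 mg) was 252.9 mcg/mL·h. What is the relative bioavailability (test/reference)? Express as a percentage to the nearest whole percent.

F_rel = (AUC_test/D_test) / (AUC_ref/D_ref)
      = (286.6/37.5) / (252.9/25)
      = 7.64267 / 10.116 = 0.7555 = 75.55%

F_rel = 76%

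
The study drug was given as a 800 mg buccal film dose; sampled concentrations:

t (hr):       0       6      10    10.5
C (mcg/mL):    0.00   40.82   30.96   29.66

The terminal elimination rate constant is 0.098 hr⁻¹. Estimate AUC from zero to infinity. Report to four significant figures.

AUC = 583.8 mcg/mL·hr

Trapezoidal AUC_0→10.5:
  [0→6]: (0.00+40.82)/2 × 6 = 122.46
  [6→10]: (40.82+30.96)/2 × 4 = 143.56
  [10→10.5]: (30.96+29.66)/2 × 0.5 = 15.155
  Sum = 281.175 mcg/mL·hr
Extrapolated tail: C_last / k_e = 29.66 / 0.098 = 302.653
AUC_0→∞ = 281.175 + 302.653 = 583.828 mcg/mL·hr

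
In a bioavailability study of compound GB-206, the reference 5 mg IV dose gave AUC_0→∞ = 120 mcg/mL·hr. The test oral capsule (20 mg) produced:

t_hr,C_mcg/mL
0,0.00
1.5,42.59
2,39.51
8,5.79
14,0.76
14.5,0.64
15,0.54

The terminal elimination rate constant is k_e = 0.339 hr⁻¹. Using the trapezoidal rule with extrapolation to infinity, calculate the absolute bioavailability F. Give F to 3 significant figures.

F = 0.438

Trapezoidal AUC_0→15 (oral capsule):
  [0→1.5]: (0.00+42.59)/2 × 1.5 = 31.9425
  [1.5→2]: (42.59+39.51)/2 × 0.5 = 20.525
  [2→8]: (39.51+5.79)/2 × 6 = 135.9
  [8→14]: (5.79+0.76)/2 × 6 = 19.65
  [14→14.5]: (0.76+0.64)/2 × 0.5 = 0.35
  [14.5→15]: (0.64+0.54)/2 × 0.5 = 0.295
  Sum = 208.6625 mcg/mL·hr
Tail: C_last/k_e = 0.54/0.339 = 1.593
AUC_0→∞ (oral capsule) = 208.6625 + 1.593 = 210.2555 mcg/mL·hr
F = (AUC_ev/D_ev)/(AUC_iv/D_iv) = (210.2555/20)/(120/5) = 10.512775/24 = 0.4380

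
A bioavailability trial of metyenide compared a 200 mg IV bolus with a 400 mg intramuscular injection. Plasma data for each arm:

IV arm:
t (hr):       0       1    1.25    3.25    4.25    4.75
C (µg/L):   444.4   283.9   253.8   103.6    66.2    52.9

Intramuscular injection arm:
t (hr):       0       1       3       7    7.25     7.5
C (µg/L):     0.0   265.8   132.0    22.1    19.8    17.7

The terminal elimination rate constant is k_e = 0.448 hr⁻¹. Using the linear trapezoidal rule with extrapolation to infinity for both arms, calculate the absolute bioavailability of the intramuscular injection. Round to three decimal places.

F = 0.435

Trapezoidal AUC_0→4.75 (IV):
  [0→1]: (444.4+283.9)/2 × 1 = 364.15
  [1→1.25]: (283.9+253.8)/2 × 0.25 = 67.2125
  [1.25→3.25]: (253.8+103.6)/2 × 2 = 357.4
  [3.25→4.25]: (103.6+66.2)/2 × 1 = 84.9
  [4.25→4.75]: (66.2+52.9)/2 × 0.5 = 29.775
  Sum = 903.4375 µg/L·hr
IV tail: 52.9/0.448 = 118.080; AUC_iv,0→∞ = 903.4375 + 118.080 = 1021.5175 µg/L·hr
Trapezoidal AUC_0→7.5 (intramuscular injection):
  [0→1]: (0.0+265.8)/2 × 1 = 132.9
  [1→3]: (265.8+132.0)/2 × 2 = 397.8
  [3→7]: (132.0+22.1)/2 × 4 = 308.2
  [7→7.25]: (22.1+19.8)/2 × 0.25 = 5.2375
  [7.25→7.5]: (19.8+17.7)/2 × 0.25 = 4.6875
  Sum = 848.825 µg/L·hr
intramuscular injection tail: 17.7/0.448 = 39.509; AUC_ev,0→∞ = 848.825 + 39.509 = 888.334 µg/L·hr
F = (AUC_ev/D_ev)/(AUC_iv/D_iv) = (888.334/400)/(1021.5175/200) = 2.220835/5.1075875 = 0.4348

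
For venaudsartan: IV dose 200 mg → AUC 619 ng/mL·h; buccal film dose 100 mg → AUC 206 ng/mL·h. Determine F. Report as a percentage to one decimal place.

F = 66.6%

F = (AUC_ev / D_ev) / (AUC_iv / D_iv)
  = (206/100) / (619/200)
  = 2.06 / 3.095 = 0.6656
  = 66.56%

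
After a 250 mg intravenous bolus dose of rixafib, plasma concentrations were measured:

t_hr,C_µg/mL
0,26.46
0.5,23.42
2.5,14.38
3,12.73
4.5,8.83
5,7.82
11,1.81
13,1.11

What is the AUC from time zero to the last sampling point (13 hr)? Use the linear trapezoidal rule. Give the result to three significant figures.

Trapezoidal AUC_0→13:
  [0→0.5]: (26.46+23.42)/2 × 0.5 = 12.47
  [0.5→2.5]: (23.42+14.38)/2 × 2 = 37.8
  [2.5→3]: (14.38+12.73)/2 × 0.5 = 6.7775
  [3→4.5]: (12.73+8.83)/2 × 1.5 = 16.17
  [4.5→5]: (8.83+7.82)/2 × 0.5 = 4.1625
  [5→11]: (7.82+1.81)/2 × 6 = 28.89
  [11→13]: (1.81+1.11)/2 × 2 = 2.92
  Sum = 109.19 µg/mL·hr

AUC = 109 µg/mL·hr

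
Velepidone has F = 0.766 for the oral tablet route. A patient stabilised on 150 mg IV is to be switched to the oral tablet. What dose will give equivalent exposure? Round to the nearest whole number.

For equal systemic exposure: F × D_ev = D_iv
D_ev = D_iv / F = 150 / 0.766 = 195.822 mg

D_oral = 196 mg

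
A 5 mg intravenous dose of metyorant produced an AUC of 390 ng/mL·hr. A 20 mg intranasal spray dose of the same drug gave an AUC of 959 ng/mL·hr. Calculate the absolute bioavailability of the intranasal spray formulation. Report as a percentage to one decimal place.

F = 61.5%

F = (AUC_ev / D_ev) / (AUC_iv / D_iv)
  = (959/20) / (390/5)
  = 47.95 / 78 = 0.6147
  = 61.47%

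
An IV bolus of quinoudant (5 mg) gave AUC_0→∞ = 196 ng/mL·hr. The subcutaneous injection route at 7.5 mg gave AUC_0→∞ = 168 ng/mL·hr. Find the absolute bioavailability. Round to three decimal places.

F = (AUC_ev / D_ev) / (AUC_iv / D_iv)
  = (168/7.5) / (196/5)
  = 22.4 / 39.2 = 0.5714

F = 0.571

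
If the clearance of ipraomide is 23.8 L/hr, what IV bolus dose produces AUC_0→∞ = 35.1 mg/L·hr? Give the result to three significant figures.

Dose = 835 mg

Dose_iv = CL × AUC_0→∞
     = 23.8 × 35.1 = 835.38 mg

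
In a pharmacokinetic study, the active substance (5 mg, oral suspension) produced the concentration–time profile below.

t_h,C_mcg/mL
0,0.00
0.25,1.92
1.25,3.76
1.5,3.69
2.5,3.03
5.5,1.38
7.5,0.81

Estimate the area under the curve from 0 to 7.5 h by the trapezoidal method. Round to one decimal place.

AUC = 16.2 mcg/mL·h

Trapezoidal AUC_0→7.5:
  [0→0.25]: (0.00+1.92)/2 × 0.25 = 0.24
  [0.25→1.25]: (1.92+3.76)/2 × 1 = 2.84
  [1.25→1.5]: (3.76+3.69)/2 × 0.25 = 0.93125
  [1.5→2.5]: (3.69+3.03)/2 × 1 = 3.36
  [2.5→5.5]: (3.03+1.38)/2 × 3 = 6.615
  [5.5→7.5]: (1.38+0.81)/2 × 2 = 2.19
  Sum = 16.17625 mcg/mL·h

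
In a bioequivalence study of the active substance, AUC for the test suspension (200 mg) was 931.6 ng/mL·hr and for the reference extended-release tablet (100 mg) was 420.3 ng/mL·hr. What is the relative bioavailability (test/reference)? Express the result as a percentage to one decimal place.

F_rel = (AUC_test/D_test) / (AUC_ref/D_ref)
      = (931.6/200) / (420.3/100)
      = 4.658 / 4.203 = 1.1083 = 110.83%

F_rel = 110.8%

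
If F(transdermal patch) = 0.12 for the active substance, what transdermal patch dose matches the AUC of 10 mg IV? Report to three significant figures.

D_transdermal = 83.3 mg

For equal systemic exposure: F × D_ev = D_iv
D_ev = D_iv / F = 10 / 0.12 = 83.3333 mg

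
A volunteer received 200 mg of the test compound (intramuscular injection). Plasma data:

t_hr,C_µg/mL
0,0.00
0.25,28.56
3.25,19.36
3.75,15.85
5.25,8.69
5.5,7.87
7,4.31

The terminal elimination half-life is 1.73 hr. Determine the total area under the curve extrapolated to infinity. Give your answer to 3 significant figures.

AUC = 125 µg/mL·hr

Trapezoidal AUC_0→7:
  [0→0.25]: (0.00+28.56)/2 × 0.25 = 3.57
  [0.25→3.25]: (28.56+19.36)/2 × 3 = 71.88
  [3.25→3.75]: (19.36+15.85)/2 × 0.5 = 8.8025
  [3.75→5.25]: (15.85+8.69)/2 × 1.5 = 18.405
  [5.25→5.5]: (8.69+7.87)/2 × 0.25 = 2.07
  [5.5→7]: (7.87+4.31)/2 × 1.5 = 9.135
  Sum = 113.8625 µg/mL·hr
k_e = ln2 / t½ = 0.693147 / 1.73 = 0.4007 hr^-1
Extrapolated tail: C_last / k_e = 4.31 / 0.4007 = 10.756
AUC_0→∞ = 113.8625 + 10.756 = 124.6185 µg/mL·hr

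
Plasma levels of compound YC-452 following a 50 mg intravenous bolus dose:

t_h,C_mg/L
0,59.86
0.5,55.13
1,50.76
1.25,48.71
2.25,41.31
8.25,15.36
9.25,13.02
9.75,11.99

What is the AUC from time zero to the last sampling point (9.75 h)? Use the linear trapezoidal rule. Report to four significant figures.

AUC = 303.1 mg/L·h

Trapezoidal AUC_0→9.75:
  [0→0.5]: (59.86+55.13)/2 × 0.5 = 28.7475
  [0.5→1]: (55.13+50.76)/2 × 0.5 = 26.4725
  [1→1.25]: (50.76+48.71)/2 × 0.25 = 12.43375
  [1.25→2.25]: (48.71+41.31)/2 × 1 = 45.01
  [2.25→8.25]: (41.31+15.36)/2 × 6 = 170.01
  [8.25→9.25]: (15.36+13.02)/2 × 1 = 14.19
  [9.25→9.75]: (13.02+11.99)/2 × 0.5 = 6.2525
  Sum = 303.11625 mg/L·h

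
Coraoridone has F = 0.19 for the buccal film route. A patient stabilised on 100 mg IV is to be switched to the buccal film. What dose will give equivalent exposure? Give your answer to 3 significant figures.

D_buccal = 526 mg

For equal systemic exposure: F × D_ev = D_iv
D_ev = D_iv / F = 100 / 0.19 = 526.316 mg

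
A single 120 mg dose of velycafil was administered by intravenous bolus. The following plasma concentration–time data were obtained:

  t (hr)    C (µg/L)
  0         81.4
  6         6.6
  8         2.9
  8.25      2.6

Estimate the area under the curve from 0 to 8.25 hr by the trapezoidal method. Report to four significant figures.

Trapezoidal AUC_0→8.25:
  [0→6]: (81.4+6.6)/2 × 6 = 264.0
  [6→8]: (6.6+2.9)/2 × 2 = 9.5
  [8→8.25]: (2.9+2.6)/2 × 0.25 = 0.6875
  Sum = 274.1875 µg/L·hr

AUC = 274.2 µg/L·hr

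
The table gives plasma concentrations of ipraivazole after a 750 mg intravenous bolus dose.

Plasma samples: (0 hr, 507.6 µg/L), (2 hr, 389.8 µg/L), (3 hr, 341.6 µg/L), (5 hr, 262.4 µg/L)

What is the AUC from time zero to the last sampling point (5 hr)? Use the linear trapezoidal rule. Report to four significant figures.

Trapezoidal AUC_0→5:
  [0→2]: (507.6+389.8)/2 × 2 = 897.4
  [2→3]: (389.8+341.6)/2 × 1 = 365.7
  [3→5]: (341.6+262.4)/2 × 2 = 604.0
  Sum = 1867.1 µg/L·hr

AUC = 1867 µg/L·hr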